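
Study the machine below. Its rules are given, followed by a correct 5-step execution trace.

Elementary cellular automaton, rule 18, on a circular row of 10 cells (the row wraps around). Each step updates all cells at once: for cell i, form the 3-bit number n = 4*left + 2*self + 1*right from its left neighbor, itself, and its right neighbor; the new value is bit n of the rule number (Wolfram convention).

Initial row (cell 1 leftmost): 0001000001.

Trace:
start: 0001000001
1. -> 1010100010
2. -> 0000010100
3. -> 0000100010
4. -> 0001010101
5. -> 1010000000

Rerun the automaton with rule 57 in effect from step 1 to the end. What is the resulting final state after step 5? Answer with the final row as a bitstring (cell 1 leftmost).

(re-executing steps 1..5 under rule 57; state before step 1: 0001000001)
1. -> 1100111100
2. -> 1010100010
3. -> 0101011001
4. -> 1010110100
5. -> 0101101010

0101101010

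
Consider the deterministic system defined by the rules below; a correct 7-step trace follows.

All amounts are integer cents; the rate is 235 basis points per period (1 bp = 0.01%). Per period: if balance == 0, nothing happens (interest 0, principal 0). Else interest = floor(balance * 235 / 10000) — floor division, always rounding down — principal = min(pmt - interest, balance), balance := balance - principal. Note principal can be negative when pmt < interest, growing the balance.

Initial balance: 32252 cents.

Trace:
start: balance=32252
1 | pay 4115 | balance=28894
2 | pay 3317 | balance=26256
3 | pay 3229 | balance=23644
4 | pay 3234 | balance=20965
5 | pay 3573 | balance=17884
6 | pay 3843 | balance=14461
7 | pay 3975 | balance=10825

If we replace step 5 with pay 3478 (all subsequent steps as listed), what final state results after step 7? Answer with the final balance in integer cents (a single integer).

(re-executing from step 5 with the substitution; state before step 5: balance=20965)
5 | pay 3478 | balance=17979
6 | pay 3843 | balance=14558
7 | pay 3975 | balance=10925

10925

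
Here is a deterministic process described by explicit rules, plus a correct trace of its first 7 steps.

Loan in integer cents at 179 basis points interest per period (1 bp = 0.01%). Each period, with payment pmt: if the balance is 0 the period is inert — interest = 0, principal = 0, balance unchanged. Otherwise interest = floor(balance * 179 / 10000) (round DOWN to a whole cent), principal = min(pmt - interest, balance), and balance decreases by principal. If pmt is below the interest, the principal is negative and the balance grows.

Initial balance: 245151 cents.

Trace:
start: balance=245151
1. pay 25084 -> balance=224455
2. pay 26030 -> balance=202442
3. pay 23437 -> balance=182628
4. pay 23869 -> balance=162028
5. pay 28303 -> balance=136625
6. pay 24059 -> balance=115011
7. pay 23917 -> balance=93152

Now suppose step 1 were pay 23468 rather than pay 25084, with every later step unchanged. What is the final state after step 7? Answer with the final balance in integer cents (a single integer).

(re-executing from step 1 with the substitution; state before step 1: balance=245151)
1. pay 23468 -> balance=226071
2. pay 26030 -> balance=204087
3. pay 23437 -> balance=184303
4. pay 23869 -> balance=163733
5. pay 28303 -> balance=138360
6. pay 24059 -> balance=116777
7. pay 23917 -> balance=94950

94950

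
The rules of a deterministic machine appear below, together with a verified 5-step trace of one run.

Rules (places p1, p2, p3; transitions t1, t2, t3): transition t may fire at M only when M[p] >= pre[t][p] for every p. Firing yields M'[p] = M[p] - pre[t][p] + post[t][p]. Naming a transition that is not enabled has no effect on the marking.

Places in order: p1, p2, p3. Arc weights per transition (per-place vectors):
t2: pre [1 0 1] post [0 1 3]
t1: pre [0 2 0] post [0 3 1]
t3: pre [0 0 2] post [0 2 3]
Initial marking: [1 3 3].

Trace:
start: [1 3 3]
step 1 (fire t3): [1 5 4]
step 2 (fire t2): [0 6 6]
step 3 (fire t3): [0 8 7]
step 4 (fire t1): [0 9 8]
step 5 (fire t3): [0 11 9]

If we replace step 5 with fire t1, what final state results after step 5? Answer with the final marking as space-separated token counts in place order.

0 10 9

(re-executing from step 5 with the substitution; state before step 5: [0 9 8])
step 5 (fire t1): [0 10 9]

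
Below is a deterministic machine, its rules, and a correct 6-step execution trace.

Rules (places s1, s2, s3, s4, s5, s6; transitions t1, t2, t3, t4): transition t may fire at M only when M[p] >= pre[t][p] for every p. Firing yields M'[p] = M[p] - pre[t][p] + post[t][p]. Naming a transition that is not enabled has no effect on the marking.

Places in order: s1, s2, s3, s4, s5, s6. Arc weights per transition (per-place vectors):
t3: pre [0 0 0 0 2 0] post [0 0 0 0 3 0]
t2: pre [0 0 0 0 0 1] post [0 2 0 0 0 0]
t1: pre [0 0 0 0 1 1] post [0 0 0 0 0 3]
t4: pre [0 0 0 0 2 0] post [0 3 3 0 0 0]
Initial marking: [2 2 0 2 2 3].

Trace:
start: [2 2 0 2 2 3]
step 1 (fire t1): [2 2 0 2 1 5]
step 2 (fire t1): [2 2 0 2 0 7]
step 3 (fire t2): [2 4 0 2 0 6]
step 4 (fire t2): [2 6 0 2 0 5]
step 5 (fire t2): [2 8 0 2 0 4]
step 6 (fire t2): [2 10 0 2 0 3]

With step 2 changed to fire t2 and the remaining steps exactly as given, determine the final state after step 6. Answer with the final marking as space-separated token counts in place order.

(re-executing from step 2 with the substitution; state before step 2: [2 2 0 2 1 5])
step 2 (fire t2): [2 4 0 2 1 4]
step 3 (fire t2): [2 6 0 2 1 3]
step 4 (fire t2): [2 8 0 2 1 2]
step 5 (fire t2): [2 10 0 2 1 1]
step 6 (fire t2): [2 12 0 2 1 0]

2 12 0 2 1 0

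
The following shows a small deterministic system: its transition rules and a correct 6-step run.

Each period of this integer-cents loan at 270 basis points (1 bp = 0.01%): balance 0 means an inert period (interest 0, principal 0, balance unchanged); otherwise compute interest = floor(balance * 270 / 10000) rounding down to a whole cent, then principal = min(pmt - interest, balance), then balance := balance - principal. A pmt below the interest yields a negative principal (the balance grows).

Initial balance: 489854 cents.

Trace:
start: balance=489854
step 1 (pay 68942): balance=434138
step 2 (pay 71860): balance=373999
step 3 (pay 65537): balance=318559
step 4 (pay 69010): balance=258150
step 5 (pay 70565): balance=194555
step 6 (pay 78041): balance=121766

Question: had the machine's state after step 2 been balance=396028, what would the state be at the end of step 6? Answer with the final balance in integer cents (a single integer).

146272

state after step 2 := balance=396028
step 3 (pay 65537): balance=341183
step 4 (pay 69010): balance=281384
step 5 (pay 70565): balance=218416
step 6 (pay 78041): balance=146272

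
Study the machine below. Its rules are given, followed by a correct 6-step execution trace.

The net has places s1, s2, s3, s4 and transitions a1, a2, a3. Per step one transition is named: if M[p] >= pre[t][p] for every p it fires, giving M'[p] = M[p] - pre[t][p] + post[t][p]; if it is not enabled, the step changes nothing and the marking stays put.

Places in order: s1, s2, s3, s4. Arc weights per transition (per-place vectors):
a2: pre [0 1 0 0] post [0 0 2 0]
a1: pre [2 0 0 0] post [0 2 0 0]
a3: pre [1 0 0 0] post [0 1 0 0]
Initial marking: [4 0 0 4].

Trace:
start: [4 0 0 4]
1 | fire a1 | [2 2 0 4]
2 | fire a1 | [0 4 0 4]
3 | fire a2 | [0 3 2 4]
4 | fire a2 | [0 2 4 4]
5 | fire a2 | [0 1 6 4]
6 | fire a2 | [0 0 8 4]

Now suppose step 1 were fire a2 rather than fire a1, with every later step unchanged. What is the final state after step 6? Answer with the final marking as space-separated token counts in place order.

(re-executing from step 1 with the substitution; state before step 1: [4 0 0 4])
1 | fire a2 | [4 0 0 4]
2 | fire a1 | [2 2 0 4]
3 | fire a2 | [2 1 2 4]
4 | fire a2 | [2 0 4 4]
5 | fire a2 | [2 0 4 4]
6 | fire a2 | [2 0 4 4]

2 0 4 4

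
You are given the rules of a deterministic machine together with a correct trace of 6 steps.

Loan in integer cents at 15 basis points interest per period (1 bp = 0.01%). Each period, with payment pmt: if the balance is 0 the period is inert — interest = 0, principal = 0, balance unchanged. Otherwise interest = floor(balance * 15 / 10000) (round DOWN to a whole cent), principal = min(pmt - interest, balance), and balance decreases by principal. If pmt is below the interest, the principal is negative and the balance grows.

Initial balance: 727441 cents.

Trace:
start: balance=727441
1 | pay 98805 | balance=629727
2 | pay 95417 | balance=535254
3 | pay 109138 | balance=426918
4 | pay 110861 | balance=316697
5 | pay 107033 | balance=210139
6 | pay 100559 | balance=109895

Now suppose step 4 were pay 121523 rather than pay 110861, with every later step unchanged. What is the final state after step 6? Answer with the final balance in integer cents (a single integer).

99201

(re-executing from step 4 with the substitution; state before step 4: balance=426918)
4 | pay 121523 | balance=306035
5 | pay 107033 | balance=199461
6 | pay 100559 | balance=99201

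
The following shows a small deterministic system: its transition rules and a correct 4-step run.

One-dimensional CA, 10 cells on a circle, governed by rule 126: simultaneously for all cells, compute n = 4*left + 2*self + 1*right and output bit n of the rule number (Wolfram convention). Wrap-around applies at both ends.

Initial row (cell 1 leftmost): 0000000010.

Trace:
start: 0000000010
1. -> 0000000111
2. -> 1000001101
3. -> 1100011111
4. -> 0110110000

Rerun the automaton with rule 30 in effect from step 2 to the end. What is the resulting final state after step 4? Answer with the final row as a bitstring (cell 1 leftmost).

0010110010

(re-executing steps 2..4 under rule 30; state before step 2: 0000000111)
2. -> 1000001100
3. -> 1100011011
4. -> 0010110010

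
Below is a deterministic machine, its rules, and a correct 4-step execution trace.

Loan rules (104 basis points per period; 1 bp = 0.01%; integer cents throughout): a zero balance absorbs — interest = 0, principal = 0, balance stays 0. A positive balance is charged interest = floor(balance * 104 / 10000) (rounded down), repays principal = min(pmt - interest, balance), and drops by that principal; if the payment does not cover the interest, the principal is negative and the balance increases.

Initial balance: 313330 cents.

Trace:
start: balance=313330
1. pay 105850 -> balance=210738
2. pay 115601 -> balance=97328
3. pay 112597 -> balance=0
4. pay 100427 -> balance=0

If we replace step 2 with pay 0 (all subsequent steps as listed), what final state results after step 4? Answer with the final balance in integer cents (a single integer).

3185

(re-executing from step 2 with the substitution; state before step 2: balance=210738)
2. pay 0 -> balance=212929
3. pay 112597 -> balance=102546
4. pay 100427 -> balance=3185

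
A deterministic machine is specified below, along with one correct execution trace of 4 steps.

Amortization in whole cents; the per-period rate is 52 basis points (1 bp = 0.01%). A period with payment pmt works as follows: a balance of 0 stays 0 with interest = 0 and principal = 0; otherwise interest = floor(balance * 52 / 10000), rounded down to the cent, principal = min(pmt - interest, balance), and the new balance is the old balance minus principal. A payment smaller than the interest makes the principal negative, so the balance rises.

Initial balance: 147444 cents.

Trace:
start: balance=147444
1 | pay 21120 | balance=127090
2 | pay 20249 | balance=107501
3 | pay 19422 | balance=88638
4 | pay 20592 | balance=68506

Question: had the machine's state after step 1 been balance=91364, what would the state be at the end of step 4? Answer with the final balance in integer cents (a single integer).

state after step 1 := balance=91364
2 | pay 20249 | balance=71590
3 | pay 19422 | balance=52540
4 | pay 20592 | balance=32221

32221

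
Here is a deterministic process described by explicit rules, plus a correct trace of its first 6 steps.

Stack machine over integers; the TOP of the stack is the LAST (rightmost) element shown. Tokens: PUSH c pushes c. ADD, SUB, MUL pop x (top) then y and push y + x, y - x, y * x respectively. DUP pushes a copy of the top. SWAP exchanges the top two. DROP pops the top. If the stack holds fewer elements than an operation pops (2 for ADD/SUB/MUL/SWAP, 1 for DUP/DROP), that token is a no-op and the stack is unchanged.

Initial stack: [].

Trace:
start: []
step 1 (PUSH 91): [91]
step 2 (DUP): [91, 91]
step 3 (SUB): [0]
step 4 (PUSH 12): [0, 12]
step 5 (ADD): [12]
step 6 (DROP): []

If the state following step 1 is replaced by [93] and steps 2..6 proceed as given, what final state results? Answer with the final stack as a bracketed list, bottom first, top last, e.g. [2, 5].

[]

state after step 1 := [93]
step 2 (DUP): [93, 93]
step 3 (SUB): [0]
step 4 (PUSH 12): [0, 12]
step 5 (ADD): [12]
step 6 (DROP): []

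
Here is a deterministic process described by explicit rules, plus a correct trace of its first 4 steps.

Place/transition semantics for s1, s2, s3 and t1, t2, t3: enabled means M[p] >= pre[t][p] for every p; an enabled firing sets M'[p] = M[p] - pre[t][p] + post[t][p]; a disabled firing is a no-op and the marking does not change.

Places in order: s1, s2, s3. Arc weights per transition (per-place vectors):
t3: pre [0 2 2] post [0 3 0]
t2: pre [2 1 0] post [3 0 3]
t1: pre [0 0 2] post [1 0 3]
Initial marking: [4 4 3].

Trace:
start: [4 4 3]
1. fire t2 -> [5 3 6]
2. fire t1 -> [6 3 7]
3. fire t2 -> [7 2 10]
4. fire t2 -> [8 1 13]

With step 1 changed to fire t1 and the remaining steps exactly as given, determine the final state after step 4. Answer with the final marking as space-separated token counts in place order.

(re-executing from step 1 with the substitution; state before step 1: [4 4 3])
1. fire t1 -> [5 4 4]
2. fire t1 -> [6 4 5]
3. fire t2 -> [7 3 8]
4. fire t2 -> [8 2 11]

8 2 11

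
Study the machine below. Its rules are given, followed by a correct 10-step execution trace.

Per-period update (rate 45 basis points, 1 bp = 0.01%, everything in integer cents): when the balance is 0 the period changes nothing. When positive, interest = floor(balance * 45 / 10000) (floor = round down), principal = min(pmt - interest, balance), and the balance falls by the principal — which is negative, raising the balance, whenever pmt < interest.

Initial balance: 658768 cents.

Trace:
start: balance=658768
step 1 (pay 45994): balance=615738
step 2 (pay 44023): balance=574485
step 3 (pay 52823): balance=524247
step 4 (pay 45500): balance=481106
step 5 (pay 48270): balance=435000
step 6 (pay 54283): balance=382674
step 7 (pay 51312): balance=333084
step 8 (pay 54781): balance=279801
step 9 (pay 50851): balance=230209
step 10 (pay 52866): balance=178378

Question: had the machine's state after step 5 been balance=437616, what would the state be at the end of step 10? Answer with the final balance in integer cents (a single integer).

state after step 5 := balance=437616
step 6 (pay 54283): balance=385302
step 7 (pay 51312): balance=335723
step 8 (pay 54781): balance=282452
step 9 (pay 50851): balance=232872
step 10 (pay 52866): balance=181053

181053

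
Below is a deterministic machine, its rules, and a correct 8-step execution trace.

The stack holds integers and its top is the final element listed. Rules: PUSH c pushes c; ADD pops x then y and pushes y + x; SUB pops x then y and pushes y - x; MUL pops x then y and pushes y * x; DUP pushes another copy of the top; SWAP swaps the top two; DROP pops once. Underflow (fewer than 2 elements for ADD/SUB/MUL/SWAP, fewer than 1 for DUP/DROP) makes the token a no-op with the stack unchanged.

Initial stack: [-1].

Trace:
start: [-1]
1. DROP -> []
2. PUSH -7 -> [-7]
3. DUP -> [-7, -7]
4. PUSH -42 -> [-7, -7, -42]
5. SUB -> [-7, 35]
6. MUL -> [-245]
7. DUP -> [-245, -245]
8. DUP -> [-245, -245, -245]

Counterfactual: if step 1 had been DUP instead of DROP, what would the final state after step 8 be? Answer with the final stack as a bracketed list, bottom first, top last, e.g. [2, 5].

(re-executing from step 1 with the substitution; state before step 1: [-1])
1. DUP -> [-1, -1]
2. PUSH -7 -> [-1, -1, -7]
3. DUP -> [-1, -1, -7, -7]
4. PUSH -42 -> [-1, -1, -7, -7, -42]
5. SUB -> [-1, -1, -7, 35]
6. MUL -> [-1, -1, -245]
7. DUP -> [-1, -1, -245, -245]
8. DUP -> [-1, -1, -245, -245, -245]

[-1, -1, -245, -245, -245]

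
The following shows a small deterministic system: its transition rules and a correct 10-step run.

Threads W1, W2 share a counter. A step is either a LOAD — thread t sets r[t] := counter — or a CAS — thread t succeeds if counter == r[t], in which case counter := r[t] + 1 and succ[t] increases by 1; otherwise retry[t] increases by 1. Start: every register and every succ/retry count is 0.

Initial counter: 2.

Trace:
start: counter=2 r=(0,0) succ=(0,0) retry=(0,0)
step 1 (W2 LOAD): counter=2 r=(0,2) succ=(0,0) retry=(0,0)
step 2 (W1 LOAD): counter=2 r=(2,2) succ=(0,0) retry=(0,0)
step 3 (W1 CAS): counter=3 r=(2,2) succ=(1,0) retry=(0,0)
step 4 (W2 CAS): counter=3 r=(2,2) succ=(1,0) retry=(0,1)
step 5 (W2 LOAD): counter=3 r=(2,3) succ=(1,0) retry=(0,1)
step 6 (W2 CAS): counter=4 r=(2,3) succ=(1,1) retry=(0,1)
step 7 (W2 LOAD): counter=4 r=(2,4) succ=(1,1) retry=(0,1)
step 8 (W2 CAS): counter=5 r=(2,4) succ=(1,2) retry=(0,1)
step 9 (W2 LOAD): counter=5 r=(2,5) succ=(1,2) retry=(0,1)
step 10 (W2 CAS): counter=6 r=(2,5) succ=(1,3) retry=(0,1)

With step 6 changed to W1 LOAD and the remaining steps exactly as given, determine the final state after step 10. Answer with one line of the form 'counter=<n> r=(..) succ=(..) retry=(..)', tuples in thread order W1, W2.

(re-executing from step 6 with the substitution; state before step 6: counter=3 r=(2,3) succ=(1,0) retry=(0,1))
step 6 (W1 LOAD): counter=3 r=(3,3) succ=(1,0) retry=(0,1)
step 7 (W2 LOAD): counter=3 r=(3,3) succ=(1,0) retry=(0,1)
step 8 (W2 CAS): counter=4 r=(3,3) succ=(1,1) retry=(0,1)
step 9 (W2 LOAD): counter=4 r=(3,4) succ=(1,1) retry=(0,1)
step 10 (W2 CAS): counter=5 r=(3,4) succ=(1,2) retry=(0,1)

counter=5 r=(3,4) succ=(1,2) retry=(0,1)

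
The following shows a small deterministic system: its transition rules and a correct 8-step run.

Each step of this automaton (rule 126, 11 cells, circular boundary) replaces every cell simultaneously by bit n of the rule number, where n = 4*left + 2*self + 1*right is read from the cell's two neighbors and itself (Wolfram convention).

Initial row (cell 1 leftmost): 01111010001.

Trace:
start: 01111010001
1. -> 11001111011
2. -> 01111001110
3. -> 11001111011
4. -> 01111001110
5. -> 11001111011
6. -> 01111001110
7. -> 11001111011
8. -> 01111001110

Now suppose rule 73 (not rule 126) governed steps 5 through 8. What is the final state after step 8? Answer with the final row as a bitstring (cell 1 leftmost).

00000000000

(re-executing steps 5..8 under rule 73; state before step 5: 01111001110)
5. -> 01001001010
6. -> 00000000000
7. -> 11111111111
8. -> 00000000000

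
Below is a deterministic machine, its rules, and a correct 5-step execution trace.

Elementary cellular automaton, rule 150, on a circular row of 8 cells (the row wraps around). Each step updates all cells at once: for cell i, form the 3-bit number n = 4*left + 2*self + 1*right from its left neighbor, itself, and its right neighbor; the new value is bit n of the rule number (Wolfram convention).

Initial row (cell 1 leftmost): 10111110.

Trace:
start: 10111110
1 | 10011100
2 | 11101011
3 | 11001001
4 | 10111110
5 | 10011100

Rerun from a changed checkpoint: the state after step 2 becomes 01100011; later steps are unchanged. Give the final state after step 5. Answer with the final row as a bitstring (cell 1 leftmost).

state after step 2 := 01100011
3 | 00010100
4 | 00110110
5 | 01000001

01000001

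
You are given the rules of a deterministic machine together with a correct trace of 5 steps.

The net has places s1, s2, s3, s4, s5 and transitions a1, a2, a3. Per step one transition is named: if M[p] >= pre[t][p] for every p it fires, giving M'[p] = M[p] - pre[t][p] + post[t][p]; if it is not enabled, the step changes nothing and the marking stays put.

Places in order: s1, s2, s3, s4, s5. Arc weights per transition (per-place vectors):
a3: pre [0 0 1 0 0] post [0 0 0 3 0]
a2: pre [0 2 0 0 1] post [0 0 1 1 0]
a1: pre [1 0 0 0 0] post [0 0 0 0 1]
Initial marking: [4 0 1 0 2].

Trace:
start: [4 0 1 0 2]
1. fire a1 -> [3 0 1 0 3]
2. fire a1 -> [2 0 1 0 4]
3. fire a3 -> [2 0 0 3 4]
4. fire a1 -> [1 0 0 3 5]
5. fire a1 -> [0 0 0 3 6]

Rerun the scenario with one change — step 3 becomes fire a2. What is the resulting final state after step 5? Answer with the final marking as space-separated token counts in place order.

(re-executing from step 3 with the substitution; state before step 3: [2 0 1 0 4])
3. fire a2 -> [2 0 1 0 4]
4. fire a1 -> [1 0 1 0 5]
5. fire a1 -> [0 0 1 0 6]

0 0 1 0 6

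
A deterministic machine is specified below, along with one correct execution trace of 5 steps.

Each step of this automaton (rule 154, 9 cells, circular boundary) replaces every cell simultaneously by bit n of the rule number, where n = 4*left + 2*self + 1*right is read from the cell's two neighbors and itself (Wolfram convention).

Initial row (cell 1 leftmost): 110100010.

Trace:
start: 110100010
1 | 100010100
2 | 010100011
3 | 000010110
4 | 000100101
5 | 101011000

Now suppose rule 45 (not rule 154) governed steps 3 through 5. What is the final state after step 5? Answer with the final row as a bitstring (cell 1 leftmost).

(re-executing steps 3..5 under rule 45; state before step 3: 010100011)
3 | 111101010
4 | 100011111
5 | 001010000

001010000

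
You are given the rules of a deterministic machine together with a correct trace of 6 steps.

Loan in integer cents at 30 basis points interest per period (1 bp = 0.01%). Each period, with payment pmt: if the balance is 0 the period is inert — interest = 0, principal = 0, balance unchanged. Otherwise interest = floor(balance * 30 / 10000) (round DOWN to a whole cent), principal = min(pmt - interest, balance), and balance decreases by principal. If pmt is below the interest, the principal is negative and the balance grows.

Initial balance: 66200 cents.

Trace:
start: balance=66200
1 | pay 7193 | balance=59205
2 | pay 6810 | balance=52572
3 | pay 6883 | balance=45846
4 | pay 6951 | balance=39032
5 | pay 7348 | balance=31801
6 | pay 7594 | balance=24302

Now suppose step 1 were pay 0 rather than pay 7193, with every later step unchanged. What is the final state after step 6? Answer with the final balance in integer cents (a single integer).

31604

(re-executing from step 1 with the substitution; state before step 1: balance=66200)
1 | pay 0 | balance=66398
2 | pay 6810 | balance=59787
3 | pay 6883 | balance=53083
4 | pay 6951 | balance=46291
5 | pay 7348 | balance=39081
6 | pay 7594 | balance=31604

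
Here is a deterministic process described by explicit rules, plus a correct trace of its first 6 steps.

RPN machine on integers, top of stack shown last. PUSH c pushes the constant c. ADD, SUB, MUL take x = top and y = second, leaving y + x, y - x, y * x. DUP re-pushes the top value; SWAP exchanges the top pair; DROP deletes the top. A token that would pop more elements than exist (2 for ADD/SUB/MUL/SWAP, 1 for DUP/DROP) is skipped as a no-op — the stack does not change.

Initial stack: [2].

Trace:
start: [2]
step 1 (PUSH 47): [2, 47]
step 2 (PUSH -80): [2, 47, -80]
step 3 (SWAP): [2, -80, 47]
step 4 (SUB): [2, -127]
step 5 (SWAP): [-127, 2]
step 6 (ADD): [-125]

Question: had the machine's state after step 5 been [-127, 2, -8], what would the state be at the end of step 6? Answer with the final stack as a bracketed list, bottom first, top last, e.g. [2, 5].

[-127, -6]

state after step 5 := [-127, 2, -8]
step 6 (ADD): [-127, -6]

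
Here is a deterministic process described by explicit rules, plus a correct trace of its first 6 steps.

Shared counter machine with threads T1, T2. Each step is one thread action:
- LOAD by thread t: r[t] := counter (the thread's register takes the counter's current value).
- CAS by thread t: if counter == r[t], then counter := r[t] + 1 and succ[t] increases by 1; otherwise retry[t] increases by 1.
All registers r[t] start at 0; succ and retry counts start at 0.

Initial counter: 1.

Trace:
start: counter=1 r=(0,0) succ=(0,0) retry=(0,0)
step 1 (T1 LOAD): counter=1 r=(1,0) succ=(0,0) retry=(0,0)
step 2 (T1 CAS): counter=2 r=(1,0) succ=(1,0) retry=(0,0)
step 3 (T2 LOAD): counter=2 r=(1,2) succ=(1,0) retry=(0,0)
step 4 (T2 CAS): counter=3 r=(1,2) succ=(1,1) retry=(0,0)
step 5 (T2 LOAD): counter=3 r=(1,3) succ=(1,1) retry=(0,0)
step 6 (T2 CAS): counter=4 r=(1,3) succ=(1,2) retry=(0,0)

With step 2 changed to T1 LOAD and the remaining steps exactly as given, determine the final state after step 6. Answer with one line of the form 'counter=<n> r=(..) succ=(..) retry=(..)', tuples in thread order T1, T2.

(re-executing from step 2 with the substitution; state before step 2: counter=1 r=(1,0) succ=(0,0) retry=(0,0))
step 2 (T1 LOAD): counter=1 r=(1,0) succ=(0,0) retry=(0,0)
step 3 (T2 LOAD): counter=1 r=(1,1) succ=(0,0) retry=(0,0)
step 4 (T2 CAS): counter=2 r=(1,1) succ=(0,1) retry=(0,0)
step 5 (T2 LOAD): counter=2 r=(1,2) succ=(0,1) retry=(0,0)
step 6 (T2 CAS): counter=3 r=(1,2) succ=(0,2) retry=(0,0)

counter=3 r=(1,2) succ=(0,2) retry=(0,0)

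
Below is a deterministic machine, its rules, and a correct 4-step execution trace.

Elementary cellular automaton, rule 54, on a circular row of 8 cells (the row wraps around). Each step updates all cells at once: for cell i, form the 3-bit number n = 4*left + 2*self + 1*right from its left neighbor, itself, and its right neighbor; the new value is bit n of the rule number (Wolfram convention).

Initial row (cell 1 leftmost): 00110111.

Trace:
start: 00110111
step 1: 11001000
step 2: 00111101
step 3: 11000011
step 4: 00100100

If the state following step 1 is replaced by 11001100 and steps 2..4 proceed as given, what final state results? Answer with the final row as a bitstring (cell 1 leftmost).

state after step 1 := 11001100
step 2: 00110011
step 3: 11001100
step 4: 00110011

00110011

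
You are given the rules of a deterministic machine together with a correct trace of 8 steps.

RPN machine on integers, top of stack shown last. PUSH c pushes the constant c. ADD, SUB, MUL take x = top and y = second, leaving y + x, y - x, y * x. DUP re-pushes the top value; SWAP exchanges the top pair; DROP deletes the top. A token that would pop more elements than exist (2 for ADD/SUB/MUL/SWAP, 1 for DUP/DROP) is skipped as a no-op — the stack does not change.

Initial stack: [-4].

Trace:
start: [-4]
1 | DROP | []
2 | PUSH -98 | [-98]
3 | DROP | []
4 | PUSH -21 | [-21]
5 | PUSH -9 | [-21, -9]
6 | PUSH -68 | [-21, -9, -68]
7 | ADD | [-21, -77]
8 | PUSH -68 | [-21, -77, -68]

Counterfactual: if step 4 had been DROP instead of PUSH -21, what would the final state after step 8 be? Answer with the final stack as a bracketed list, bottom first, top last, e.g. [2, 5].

(re-executing from step 4 with the substitution; state before step 4: [])
4 | DROP | []
5 | PUSH -9 | [-9]
6 | PUSH -68 | [-9, -68]
7 | ADD | [-77]
8 | PUSH -68 | [-77, -68]

[-77, -68]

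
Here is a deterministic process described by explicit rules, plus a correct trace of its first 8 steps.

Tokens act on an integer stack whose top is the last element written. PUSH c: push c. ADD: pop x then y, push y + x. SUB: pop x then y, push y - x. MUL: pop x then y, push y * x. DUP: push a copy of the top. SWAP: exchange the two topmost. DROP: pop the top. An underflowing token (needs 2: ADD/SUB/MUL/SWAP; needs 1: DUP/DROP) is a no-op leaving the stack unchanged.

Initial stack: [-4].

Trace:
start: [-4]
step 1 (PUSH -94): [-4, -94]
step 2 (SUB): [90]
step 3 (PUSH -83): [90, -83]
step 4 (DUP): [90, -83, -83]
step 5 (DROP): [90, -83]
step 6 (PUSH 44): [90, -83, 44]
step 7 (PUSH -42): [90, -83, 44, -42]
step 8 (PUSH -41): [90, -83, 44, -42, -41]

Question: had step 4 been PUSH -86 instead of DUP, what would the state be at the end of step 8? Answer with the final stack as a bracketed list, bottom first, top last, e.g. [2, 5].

[90, -83, 44, -42, -41]

(re-executing from step 4 with the substitution; state before step 4: [90, -83])
step 4 (PUSH -86): [90, -83, -86]
step 5 (DROP): [90, -83]
step 6 (PUSH 44): [90, -83, 44]
step 7 (PUSH -42): [90, -83, 44, -42]
step 8 (PUSH -41): [90, -83, 44, -42, -41]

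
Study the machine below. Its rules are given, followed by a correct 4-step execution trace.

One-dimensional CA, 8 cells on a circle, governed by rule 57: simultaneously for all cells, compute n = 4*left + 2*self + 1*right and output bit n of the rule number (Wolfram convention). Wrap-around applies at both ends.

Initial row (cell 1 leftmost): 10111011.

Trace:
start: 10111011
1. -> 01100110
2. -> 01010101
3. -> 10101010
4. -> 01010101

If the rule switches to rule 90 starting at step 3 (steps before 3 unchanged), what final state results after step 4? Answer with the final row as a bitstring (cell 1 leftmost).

00000000

(re-executing steps 3..4 under rule 90; state before step 3: 01010101)
3. -> 00000000
4. -> 00000000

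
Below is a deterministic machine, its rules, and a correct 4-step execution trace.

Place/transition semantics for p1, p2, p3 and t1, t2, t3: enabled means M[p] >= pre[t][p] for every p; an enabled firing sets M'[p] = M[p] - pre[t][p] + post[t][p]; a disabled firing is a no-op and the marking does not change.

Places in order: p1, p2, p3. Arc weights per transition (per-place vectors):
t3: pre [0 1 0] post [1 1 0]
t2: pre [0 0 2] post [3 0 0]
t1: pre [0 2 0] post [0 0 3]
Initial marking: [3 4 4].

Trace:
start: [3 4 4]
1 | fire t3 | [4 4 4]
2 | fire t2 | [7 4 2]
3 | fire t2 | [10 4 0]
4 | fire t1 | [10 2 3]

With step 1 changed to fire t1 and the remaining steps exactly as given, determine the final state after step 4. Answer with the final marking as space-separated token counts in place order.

(re-executing from step 1 with the substitution; state before step 1: [3 4 4])
1 | fire t1 | [3 2 7]
2 | fire t2 | [6 2 5]
3 | fire t2 | [9 2 3]
4 | fire t1 | [9 0 6]

9 0 6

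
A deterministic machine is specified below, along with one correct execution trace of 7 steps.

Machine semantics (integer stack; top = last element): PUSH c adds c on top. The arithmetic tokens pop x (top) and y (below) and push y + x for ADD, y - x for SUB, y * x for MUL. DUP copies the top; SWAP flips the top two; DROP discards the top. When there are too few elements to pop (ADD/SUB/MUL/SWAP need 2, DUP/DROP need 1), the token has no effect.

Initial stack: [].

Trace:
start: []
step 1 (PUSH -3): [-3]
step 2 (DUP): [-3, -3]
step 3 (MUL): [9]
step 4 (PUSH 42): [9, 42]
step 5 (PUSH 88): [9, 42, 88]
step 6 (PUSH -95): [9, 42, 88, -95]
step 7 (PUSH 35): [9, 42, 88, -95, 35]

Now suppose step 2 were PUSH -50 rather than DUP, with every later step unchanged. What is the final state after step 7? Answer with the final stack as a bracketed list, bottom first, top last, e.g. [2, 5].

[150, 42, 88, -95, 35]

(re-executing from step 2 with the substitution; state before step 2: [-3])
step 2 (PUSH -50): [-3, -50]
step 3 (MUL): [150]
step 4 (PUSH 42): [150, 42]
step 5 (PUSH 88): [150, 42, 88]
step 6 (PUSH -95): [150, 42, 88, -95]
step 7 (PUSH 35): [150, 42, 88, -95, 35]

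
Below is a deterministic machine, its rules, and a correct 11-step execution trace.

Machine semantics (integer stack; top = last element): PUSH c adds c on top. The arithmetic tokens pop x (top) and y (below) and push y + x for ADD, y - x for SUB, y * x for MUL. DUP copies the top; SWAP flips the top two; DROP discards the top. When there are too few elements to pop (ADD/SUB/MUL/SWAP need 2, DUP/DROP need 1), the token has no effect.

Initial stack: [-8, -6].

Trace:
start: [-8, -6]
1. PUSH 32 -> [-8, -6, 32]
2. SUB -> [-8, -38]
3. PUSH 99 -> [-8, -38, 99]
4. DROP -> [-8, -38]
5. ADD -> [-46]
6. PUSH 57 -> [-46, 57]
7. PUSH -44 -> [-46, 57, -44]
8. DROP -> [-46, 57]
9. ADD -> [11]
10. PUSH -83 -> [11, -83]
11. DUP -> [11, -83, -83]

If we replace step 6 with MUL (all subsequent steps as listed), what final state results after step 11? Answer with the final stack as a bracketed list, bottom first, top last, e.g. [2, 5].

[-46, -83, -83]

(re-executing from step 6 with the substitution; state before step 6: [-46])
6. MUL -> [-46]
7. PUSH -44 -> [-46, -44]
8. DROP -> [-46]
9. ADD -> [-46]
10. PUSH -83 -> [-46, -83]
11. DUP -> [-46, -83, -83]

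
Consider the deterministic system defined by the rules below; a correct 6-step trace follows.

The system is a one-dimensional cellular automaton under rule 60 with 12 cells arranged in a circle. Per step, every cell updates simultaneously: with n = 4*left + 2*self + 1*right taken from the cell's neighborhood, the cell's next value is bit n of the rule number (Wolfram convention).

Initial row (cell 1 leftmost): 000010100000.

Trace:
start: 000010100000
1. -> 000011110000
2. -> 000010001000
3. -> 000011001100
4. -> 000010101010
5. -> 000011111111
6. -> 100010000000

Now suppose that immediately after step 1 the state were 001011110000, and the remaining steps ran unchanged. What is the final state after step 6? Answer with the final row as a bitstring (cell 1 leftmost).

state after step 1 := 001011110000
2. -> 001110001000
3. -> 001001001100
4. -> 001101101010
5. -> 001011011111
6. -> 101110110000

101110110000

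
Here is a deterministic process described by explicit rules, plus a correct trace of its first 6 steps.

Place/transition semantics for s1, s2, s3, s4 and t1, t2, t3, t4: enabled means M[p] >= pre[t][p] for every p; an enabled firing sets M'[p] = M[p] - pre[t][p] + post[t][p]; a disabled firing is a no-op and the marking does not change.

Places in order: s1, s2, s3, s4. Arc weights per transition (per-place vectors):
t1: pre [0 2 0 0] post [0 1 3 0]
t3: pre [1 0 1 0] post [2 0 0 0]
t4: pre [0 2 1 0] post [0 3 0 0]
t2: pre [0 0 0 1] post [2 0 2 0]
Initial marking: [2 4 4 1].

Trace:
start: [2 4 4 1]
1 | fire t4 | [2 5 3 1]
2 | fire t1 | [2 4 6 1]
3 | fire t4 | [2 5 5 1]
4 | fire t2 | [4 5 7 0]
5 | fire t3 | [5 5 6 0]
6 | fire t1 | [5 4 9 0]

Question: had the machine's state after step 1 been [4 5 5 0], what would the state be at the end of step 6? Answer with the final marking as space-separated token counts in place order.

5 4 9 0

state after step 1 := [4 5 5 0]
2 | fire t1 | [4 4 8 0]
3 | fire t4 | [4 5 7 0]
4 | fire t2 | [4 5 7 0]
5 | fire t3 | [5 5 6 0]
6 | fire t1 | [5 4 9 0]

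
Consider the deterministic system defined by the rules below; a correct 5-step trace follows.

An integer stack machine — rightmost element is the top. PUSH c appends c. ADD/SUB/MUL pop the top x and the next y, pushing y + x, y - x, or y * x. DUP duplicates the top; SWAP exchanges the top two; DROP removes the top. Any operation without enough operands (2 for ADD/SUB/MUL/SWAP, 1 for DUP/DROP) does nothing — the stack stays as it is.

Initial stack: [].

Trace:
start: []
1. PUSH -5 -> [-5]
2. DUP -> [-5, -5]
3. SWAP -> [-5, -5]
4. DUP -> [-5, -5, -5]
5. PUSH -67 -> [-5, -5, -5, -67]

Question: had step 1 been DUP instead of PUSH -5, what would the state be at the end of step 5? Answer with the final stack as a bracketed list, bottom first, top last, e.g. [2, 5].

[-67]

(re-executing from step 1 with the substitution; state before step 1: [])
1. DUP -> []
2. DUP -> []
3. SWAP -> []
4. DUP -> []
5. PUSH -67 -> [-67]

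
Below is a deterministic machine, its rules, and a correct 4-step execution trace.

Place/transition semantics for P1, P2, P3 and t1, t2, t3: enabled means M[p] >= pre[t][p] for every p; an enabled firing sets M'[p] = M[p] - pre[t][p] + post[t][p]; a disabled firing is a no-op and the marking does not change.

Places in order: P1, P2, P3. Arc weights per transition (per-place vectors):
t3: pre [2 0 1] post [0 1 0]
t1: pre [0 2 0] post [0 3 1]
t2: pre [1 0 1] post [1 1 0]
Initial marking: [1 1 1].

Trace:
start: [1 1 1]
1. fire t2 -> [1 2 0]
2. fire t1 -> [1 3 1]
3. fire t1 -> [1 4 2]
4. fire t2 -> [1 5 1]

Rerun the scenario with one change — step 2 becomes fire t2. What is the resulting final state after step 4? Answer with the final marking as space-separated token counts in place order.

1 4 0

(re-executing from step 2 with the substitution; state before step 2: [1 2 0])
2. fire t2 -> [1 2 0]
3. fire t1 -> [1 3 1]
4. fire t2 -> [1 4 0]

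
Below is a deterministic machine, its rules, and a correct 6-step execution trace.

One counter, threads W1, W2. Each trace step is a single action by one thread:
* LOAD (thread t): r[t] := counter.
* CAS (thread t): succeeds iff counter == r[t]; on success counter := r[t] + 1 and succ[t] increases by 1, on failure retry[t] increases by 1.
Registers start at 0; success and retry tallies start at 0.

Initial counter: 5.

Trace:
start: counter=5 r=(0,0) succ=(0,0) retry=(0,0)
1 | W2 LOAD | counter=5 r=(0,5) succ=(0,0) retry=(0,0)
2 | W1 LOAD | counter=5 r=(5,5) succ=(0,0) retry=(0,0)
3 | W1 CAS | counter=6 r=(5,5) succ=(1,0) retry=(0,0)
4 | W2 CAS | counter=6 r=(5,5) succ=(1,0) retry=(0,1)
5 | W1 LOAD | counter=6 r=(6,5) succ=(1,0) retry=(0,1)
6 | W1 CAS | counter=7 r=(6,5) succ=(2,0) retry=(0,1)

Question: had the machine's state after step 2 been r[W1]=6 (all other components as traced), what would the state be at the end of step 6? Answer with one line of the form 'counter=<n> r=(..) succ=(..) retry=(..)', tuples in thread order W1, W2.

counter=7 r=(6,5) succ=(1,1) retry=(1,0)

state after step 2 := counter=5 r=(6,5) succ=(0,0) retry=(0,0)
3 | W1 CAS | counter=5 r=(6,5) succ=(0,0) retry=(1,0)
4 | W2 CAS | counter=6 r=(6,5) succ=(0,1) retry=(1,0)
5 | W1 LOAD | counter=6 r=(6,5) succ=(0,1) retry=(1,0)
6 | W1 CAS | counter=7 r=(6,5) succ=(1,1) retry=(1,0)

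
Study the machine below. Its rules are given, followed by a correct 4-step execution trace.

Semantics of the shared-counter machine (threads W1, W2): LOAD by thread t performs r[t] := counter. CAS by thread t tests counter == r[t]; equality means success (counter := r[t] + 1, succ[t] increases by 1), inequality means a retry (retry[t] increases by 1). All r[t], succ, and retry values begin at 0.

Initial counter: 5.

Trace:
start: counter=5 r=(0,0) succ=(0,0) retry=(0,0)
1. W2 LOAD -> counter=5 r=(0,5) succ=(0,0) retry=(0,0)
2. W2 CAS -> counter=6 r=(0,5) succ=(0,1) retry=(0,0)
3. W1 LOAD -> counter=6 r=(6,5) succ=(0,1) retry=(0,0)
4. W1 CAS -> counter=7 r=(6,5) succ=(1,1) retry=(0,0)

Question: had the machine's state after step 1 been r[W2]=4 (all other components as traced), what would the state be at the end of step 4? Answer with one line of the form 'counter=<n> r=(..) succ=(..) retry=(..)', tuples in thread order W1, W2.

state after step 1 := counter=5 r=(0,4) succ=(0,0) retry=(0,0)
2. W2 CAS -> counter=5 r=(0,4) succ=(0,0) retry=(0,1)
3. W1 LOAD -> counter=5 r=(5,4) succ=(0,0) retry=(0,1)
4. W1 CAS -> counter=6 r=(5,4) succ=(1,0) retry=(0,1)

counter=6 r=(5,4) succ=(1,0) retry=(0,1)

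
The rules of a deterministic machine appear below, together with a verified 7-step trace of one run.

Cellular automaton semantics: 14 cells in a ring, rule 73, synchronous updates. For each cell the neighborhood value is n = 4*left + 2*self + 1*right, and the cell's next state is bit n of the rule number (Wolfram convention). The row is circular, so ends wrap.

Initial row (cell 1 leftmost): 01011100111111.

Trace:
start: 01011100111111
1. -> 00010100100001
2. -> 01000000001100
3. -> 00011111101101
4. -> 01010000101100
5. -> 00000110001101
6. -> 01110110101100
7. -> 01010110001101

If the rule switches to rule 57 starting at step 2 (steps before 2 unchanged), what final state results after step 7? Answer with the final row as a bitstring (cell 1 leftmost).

(re-executing steps 2..7 under rule 57; state before step 2: 00010100100001)
2. -> 11001010011100
3. -> 10100101010010
4. -> 01010010101001
5. -> 10101001010100
6. -> 01010100101010
7. -> 00101010010101

00101010010101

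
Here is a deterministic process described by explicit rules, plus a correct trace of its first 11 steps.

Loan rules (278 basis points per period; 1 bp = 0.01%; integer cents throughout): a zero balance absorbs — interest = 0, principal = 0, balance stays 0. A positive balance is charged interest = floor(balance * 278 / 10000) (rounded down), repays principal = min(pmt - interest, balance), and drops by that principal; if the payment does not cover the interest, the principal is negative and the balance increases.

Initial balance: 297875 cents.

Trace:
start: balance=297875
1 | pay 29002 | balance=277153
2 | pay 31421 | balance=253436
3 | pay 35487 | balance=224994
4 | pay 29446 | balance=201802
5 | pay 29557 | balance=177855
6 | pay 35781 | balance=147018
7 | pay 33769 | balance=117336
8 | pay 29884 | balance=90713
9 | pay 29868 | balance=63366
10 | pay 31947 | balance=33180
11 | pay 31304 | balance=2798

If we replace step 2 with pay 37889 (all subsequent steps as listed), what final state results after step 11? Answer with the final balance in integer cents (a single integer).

(re-executing from step 2 with the substitution; state before step 2: balance=277153)
2 | pay 37889 | balance=246968
3 | pay 35487 | balance=218346
4 | pay 29446 | balance=194970
5 | pay 29557 | balance=170833
6 | pay 35781 | balance=139801
7 | pay 33769 | balance=109918
8 | pay 29884 | balance=83089
9 | pay 29868 | balance=55530
10 | pay 31947 | balance=25126
11 | pay 31304 | balance=0

0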